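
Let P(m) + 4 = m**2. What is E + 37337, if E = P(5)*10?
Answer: 37547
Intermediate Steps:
P(m) = -4 + m**2
E = 210 (E = (-4 + 5**2)*10 = (-4 + 25)*10 = 21*10 = 210)
E + 37337 = 210 + 37337 = 37547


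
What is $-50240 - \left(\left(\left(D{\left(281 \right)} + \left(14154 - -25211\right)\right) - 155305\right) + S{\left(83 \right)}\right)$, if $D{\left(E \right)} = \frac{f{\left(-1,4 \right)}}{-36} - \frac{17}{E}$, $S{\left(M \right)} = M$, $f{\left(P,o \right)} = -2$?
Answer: $\frac{331890811}{5058} \approx 65617.0$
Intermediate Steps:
$D{\left(E \right)} = \frac{1}{18} - \frac{17}{E}$ ($D{\left(E \right)} = - \frac{2}{-36} - \frac{17}{E} = \left(-2\right) \left(- \frac{1}{36}\right) - \frac{17}{E} = \frac{1}{18} - \frac{17}{E}$)
$-50240 - \left(\left(\left(D{\left(281 \right)} + \left(14154 - -25211\right)\right) - 155305\right) + S{\left(83 \right)}\right) = -50240 - \left(\left(\left(\frac{-306 + 281}{18 \cdot 281} + \left(14154 - -25211\right)\right) - 155305\right) + 83\right) = -50240 - \left(\left(\left(\frac{1}{18} \cdot \frac{1}{281} \left(-25\right) + \left(14154 + 25211\right)\right) - 155305\right) + 83\right) = -50240 - \left(\left(\left(- \frac{25}{5058} + 39365\right) - 155305\right) + 83\right) = -50240 - \left(\left(\frac{199108145}{5058} - 155305\right) + 83\right) = -50240 - \left(- \frac{586424545}{5058} + 83\right) = -50240 - - \frac{586004731}{5058} = -50240 + \frac{586004731}{5058} = \frac{331890811}{5058}$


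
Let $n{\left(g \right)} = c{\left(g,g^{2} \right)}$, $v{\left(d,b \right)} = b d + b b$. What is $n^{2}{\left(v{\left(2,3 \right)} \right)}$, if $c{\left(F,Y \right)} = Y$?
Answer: $50625$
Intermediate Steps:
$v{\left(d,b \right)} = b^{2} + b d$ ($v{\left(d,b \right)} = b d + b^{2} = b^{2} + b d$)
$n{\left(g \right)} = g^{2}$
$n^{2}{\left(v{\left(2,3 \right)} \right)} = \left(\left(3 \left(3 + 2\right)\right)^{2}\right)^{2} = \left(\left(3 \cdot 5\right)^{2}\right)^{2} = \left(15^{2}\right)^{2} = 225^{2} = 50625$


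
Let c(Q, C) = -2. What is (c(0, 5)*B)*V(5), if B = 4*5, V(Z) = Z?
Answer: -200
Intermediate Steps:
B = 20
(c(0, 5)*B)*V(5) = -2*20*5 = -40*5 = -200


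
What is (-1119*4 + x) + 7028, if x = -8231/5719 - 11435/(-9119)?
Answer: 133081121948/52151561 ≈ 2551.8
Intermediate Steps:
x = -9661724/52151561 (x = -8231*1/5719 - 11435*(-1/9119) = -8231/5719 + 11435/9119 = -9661724/52151561 ≈ -0.18526)
(-1119*4 + x) + 7028 = (-1119*4 - 9661724/52151561) + 7028 = (-4476 - 9661724/52151561) + 7028 = -233440048760/52151561 + 7028 = 133081121948/52151561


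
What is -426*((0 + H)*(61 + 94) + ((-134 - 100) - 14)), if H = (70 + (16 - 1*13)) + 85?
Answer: -10327092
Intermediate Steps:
H = 158 (H = (70 + (16 - 13)) + 85 = (70 + 3) + 85 = 73 + 85 = 158)
-426*((0 + H)*(61 + 94) + ((-134 - 100) - 14)) = -426*((0 + 158)*(61 + 94) + ((-134 - 100) - 14)) = -426*(158*155 + (-234 - 14)) = -426*(24490 - 248) = -426*24242 = -10327092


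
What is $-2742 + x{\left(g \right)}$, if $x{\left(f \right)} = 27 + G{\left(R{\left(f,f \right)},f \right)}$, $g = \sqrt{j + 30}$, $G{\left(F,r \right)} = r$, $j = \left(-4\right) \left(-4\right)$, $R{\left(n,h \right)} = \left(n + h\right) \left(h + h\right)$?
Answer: $-2715 + \sqrt{46} \approx -2708.2$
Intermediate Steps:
$R{\left(n,h \right)} = 2 h \left(h + n\right)$ ($R{\left(n,h \right)} = \left(h + n\right) 2 h = 2 h \left(h + n\right)$)
$j = 16$
$g = \sqrt{46}$ ($g = \sqrt{16 + 30} = \sqrt{46} \approx 6.7823$)
$x{\left(f \right)} = 27 + f$
$-2742 + x{\left(g \right)} = -2742 + \left(27 + \sqrt{46}\right) = -2715 + \sqrt{46}$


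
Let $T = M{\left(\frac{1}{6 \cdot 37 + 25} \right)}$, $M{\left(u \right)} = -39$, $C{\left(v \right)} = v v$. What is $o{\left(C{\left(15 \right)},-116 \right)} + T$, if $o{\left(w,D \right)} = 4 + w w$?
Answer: $50590$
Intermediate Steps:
$C{\left(v \right)} = v^{2}$
$o{\left(w,D \right)} = 4 + w^{2}$
$T = -39$
$o{\left(C{\left(15 \right)},-116 \right)} + T = \left(4 + \left(15^{2}\right)^{2}\right) - 39 = \left(4 + 225^{2}\right) - 39 = \left(4 + 50625\right) - 39 = 50629 - 39 = 50590$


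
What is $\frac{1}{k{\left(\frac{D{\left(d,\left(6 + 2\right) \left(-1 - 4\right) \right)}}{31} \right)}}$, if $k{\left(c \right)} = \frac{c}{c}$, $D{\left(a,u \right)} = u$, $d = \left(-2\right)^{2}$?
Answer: $1$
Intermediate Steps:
$d = 4$
$k{\left(c \right)} = 1$
$\frac{1}{k{\left(\frac{D{\left(d,\left(6 + 2\right) \left(-1 - 4\right) \right)}}{31} \right)}} = 1^{-1} = 1$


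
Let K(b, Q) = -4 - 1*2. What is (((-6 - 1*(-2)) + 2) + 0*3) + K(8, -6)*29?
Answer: -176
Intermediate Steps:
K(b, Q) = -6 (K(b, Q) = -4 - 2 = -6)
(((-6 - 1*(-2)) + 2) + 0*3) + K(8, -6)*29 = (((-6 - 1*(-2)) + 2) + 0*3) - 6*29 = (((-6 + 2) + 2) + 0) - 174 = ((-4 + 2) + 0) - 174 = (-2 + 0) - 174 = -2 - 174 = -176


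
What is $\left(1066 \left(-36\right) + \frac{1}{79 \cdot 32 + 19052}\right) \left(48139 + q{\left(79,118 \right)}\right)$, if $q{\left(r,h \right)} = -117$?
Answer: $- \frac{1529600583913}{830} \approx -1.8429 \cdot 10^{9}$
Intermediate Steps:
$\left(1066 \left(-36\right) + \frac{1}{79 \cdot 32 + 19052}\right) \left(48139 + q{\left(79,118 \right)}\right) = \left(1066 \left(-36\right) + \frac{1}{79 \cdot 32 + 19052}\right) \left(48139 - 117\right) = \left(-38376 + \frac{1}{2528 + 19052}\right) 48022 = \left(-38376 + \frac{1}{21580}\right) 48022 = \left(- \frac{828154079}{21580}\right) 48022 = - \frac{1529600583913}{830}$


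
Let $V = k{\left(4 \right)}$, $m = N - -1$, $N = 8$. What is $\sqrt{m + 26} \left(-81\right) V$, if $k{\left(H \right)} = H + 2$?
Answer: $- 486 \sqrt{35} \approx -2875.2$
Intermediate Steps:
$k{\left(H \right)} = 2 + H$
$m = 9$ ($m = 8 - -1 = 8 + 1 = 9$)
$V = 6$ ($V = 2 + 4 = 6$)
$\sqrt{m + 26} \left(-81\right) V = \sqrt{9 + 26} \left(-81\right) 6 = \sqrt{35} \left(-81\right) 6 = - 81 \sqrt{35} \cdot 6 = - 486 \sqrt{35}$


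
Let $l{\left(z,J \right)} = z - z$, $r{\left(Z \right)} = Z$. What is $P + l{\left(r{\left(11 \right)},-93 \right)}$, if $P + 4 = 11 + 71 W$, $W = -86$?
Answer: $-6099$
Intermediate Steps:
$l{\left(z,J \right)} = 0$
$P = -6099$ ($P = -4 + \left(11 + 71 \left(-86\right)\right) = -4 + \left(11 - 6106\right) = -4 - 6095 = -6099$)
$P + l{\left(r{\left(11 \right)},-93 \right)} = -6099 + 0 = -6099$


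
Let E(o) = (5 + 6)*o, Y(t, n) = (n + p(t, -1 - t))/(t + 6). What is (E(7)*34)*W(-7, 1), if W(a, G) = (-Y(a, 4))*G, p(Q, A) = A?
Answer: 26180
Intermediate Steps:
Y(t, n) = (-1 + n - t)/(6 + t) (Y(t, n) = (n + (-1 - t))/(t + 6) = (-1 + n - t)/(6 + t))
E(o) = 11*o
W(a, G) = -G*(3 - a)/(6 + a) (W(a, G) = (-(-1 + 4 - a)/(6 + a))*G = (-(3 - a)/(6 + a))*G = -G*(3 - a)/(6 + a))
(E(7)*34)*W(-7, 1) = ((11*7)*34)*(1*(-3 - 7)/(6 - 7)) = (77*34)*(1*(-10)/(-1)) = 2618*(1*(-1)*(-10)) = 2618*10 = 26180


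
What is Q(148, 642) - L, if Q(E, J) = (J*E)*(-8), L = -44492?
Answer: -715636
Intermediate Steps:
Q(E, J) = -8*E*J (Q(E, J) = (E*J)*(-8) = -8*E*J)
Q(148, 642) - L = -8*148*642 - 1*(-44492) = -760128 + 44492 = -715636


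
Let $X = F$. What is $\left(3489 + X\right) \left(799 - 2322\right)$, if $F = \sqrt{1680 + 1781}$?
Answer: $-5313747 - 1523 \sqrt{3461} \approx -5.4033 \cdot 10^{6}$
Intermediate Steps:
$F = \sqrt{3461} \approx 58.83$
$X = \sqrt{3461} \approx 58.83$
$\left(3489 + X\right) \left(799 - 2322\right) = \left(3489 + \sqrt{3461}\right) \left(799 - 2322\right) = \left(3489 + \sqrt{3461}\right) \left(-1523\right) = -5313747 - 1523 \sqrt{3461}$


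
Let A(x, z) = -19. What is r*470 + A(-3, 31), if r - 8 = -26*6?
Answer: -69579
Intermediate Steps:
r = -148 (r = 8 - 26*6 = 8 - 156 = -148)
r*470 + A(-3, 31) = -148*470 - 19 = -69560 - 19 = -69579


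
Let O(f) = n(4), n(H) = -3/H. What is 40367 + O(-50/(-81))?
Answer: 161465/4 ≈ 40366.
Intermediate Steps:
O(f) = -¾ (O(f) = -3/4 = -3*¼ = -¾)
40367 + O(-50/(-81)) = 40367 - ¾ = 161465/4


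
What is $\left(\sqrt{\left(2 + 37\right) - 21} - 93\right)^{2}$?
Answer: $8667 - 558 \sqrt{2} \approx 7877.9$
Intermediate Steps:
$\left(\sqrt{\left(2 + 37\right) - 21} - 93\right)^{2} = \left(\sqrt{39 - 21} - 93\right)^{2} = \left(\sqrt{18} - 93\right)^{2} = \left(3 \sqrt{2} - 93\right)^{2} = \left(-93 + 3 \sqrt{2}\right)^{2}$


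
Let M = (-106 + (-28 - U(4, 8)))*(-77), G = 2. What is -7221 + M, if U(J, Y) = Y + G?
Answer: 3867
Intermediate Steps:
U(J, Y) = 2 + Y (U(J, Y) = Y + 2 = 2 + Y)
M = 11088 (M = (-106 + (-28 - (2 + 8)))*(-77) = (-106 + (-28 - 1*10))*(-77) = (-106 + (-28 - 10))*(-77) = (-106 - 38)*(-77) = -144*(-77) = 11088)
-7221 + M = -7221 + 11088 = 3867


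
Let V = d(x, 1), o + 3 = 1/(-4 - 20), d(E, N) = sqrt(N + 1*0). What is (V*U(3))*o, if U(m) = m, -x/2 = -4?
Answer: -73/8 ≈ -9.1250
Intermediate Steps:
x = 8 (x = -2*(-4) = 8)
d(E, N) = sqrt(N) (d(E, N) = sqrt(N + 0) = sqrt(N))
o = -73/24 (o = -3 + 1/(-4 - 20) = -3 + 1/(-24) = -3 - 1/24 = -73/24 ≈ -3.0417)
V = 1 (V = sqrt(1) = 1)
(V*U(3))*o = (1*3)*(-73/24) = 3*(-73/24) = -73/8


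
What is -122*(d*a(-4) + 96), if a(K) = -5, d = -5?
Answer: -14762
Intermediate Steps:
-122*(d*a(-4) + 96) = -122*(-5*(-5) + 96) = -122*(25 + 96) = -122*121 = -14762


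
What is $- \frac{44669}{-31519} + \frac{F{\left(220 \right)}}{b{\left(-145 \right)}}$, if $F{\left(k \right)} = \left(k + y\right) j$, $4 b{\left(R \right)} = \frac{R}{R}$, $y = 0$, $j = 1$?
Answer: $\frac{27781389}{31519} \approx 881.42$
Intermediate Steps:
$b{\left(R \right)} = \frac{1}{4}$ ($b{\left(R \right)} = \frac{R \frac{1}{R}}{4} = \frac{1}{4} \cdot 1 = \frac{1}{4}$)
$F{\left(k \right)} = k$ ($F{\left(k \right)} = \left(k + 0\right) 1 = k 1 = k$)
$- \frac{44669}{-31519} + \frac{F{\left(220 \right)}}{b{\left(-145 \right)}} = - \frac{44669}{-31519} + 220 \frac{1}{\frac{1}{4}} = \left(-44669\right) \left(- \frac{1}{31519}\right) + 220 \cdot 4 = \frac{44669}{31519} + 880 = \frac{27781389}{31519}$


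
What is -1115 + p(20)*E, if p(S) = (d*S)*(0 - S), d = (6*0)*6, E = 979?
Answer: -1115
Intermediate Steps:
d = 0 (d = 0*6 = 0)
p(S) = 0 (p(S) = (0*S)*(0 - S) = 0*(-S) = 0)
-1115 + p(20)*E = -1115 + 0*979 = -1115 + 0 = -1115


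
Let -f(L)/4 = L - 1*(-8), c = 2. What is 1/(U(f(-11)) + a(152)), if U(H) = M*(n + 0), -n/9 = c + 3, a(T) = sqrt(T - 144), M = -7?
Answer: 315/99217 - 2*sqrt(2)/99217 ≈ 0.0031464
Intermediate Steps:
f(L) = -32 - 4*L (f(L) = -4*(L - 1*(-8)) = -4*(L + 8) = -4*(8 + L) = -32 - 4*L)
a(T) = sqrt(-144 + T)
n = -45 (n = -9*(2 + 3) = -9*5 = -45)
U(H) = 315 (U(H) = -7*(-45 + 0) = -7*(-45) = 315)
1/(U(f(-11)) + a(152)) = 1/(315 + sqrt(-144 + 152)) = 1/(315 + sqrt(8)) = 1/(315 + 2*sqrt(2))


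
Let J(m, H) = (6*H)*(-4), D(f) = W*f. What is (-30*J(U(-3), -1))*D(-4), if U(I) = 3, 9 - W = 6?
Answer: 8640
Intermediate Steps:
W = 3 (W = 9 - 1*6 = 9 - 6 = 3)
D(f) = 3*f
J(m, H) = -24*H
(-30*J(U(-3), -1))*D(-4) = (-(-720)*(-1))*(3*(-4)) = -30*24*(-12) = -720*(-12) = 8640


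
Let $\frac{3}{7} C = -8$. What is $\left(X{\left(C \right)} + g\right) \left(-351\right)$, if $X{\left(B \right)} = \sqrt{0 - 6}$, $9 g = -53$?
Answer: $2067 - 351 i \sqrt{6} \approx 2067.0 - 859.77 i$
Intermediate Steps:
$g = - \frac{53}{9}$ ($g = \frac{1}{9} \left(-53\right) = - \frac{53}{9} \approx -5.8889$)
$C = - \frac{56}{3}$ ($C = \frac{7}{3} \left(-8\right) = - \frac{56}{3} \approx -18.667$)
$X{\left(B \right)} = i \sqrt{6}$ ($X{\left(B \right)} = \sqrt{-6} = i \sqrt{6}$)
$\left(X{\left(C \right)} + g\right) \left(-351\right) = \left(i \sqrt{6} - \frac{53}{9}\right) \left(-351\right) = \left(- \frac{53}{9} + i \sqrt{6}\right) \left(-351\right) = 2067 - 351 i \sqrt{6}$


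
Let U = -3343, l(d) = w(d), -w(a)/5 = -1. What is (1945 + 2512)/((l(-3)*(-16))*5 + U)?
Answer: -4457/3743 ≈ -1.1908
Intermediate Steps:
w(a) = 5 (w(a) = -5*(-1) = 5)
l(d) = 5
(1945 + 2512)/((l(-3)*(-16))*5 + U) = (1945 + 2512)/((5*(-16))*5 - 3343) = 4457/(-80*5 - 3343) = 4457/(-400 - 3343) = 4457/(-3743) = 4457*(-1/3743) = -4457/3743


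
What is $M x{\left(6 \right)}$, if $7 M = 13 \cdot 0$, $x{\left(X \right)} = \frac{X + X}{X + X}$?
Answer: $0$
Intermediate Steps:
$x{\left(X \right)} = 1$ ($x{\left(X \right)} = \frac{2 X}{2 X} = 2 X \frac{1}{2 X} = 1$)
$M = 0$ ($M = \frac{13 \cdot 0}{7} = \frac{1}{7} \cdot 0 = 0$)
$M x{\left(6 \right)} = 0 \cdot 1 = 0$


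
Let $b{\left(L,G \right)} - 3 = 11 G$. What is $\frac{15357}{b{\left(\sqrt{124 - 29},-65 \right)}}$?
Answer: $- \frac{15357}{712} \approx -21.569$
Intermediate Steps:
$b{\left(L,G \right)} = 3 + 11 G$
$\frac{15357}{b{\left(\sqrt{124 - 29},-65 \right)}} = \frac{15357}{3 + 11 \left(-65\right)} = \frac{15357}{3 - 715} = \frac{15357}{-712} = 15357 \left(- \frac{1}{712}\right) = - \frac{15357}{712}$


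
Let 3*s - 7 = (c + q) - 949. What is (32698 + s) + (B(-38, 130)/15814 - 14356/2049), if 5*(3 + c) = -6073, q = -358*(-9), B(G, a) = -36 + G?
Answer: 2676893327617/81007215 ≈ 33045.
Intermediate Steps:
q = 3222
c = -6088/5 (c = -3 + (1/5)*(-6073) = -3 - 6073/5 = -6088/5 ≈ -1217.6)
s = 5312/15 (s = 7/3 + ((-6088/5 + 3222) - 949)/3 = 7/3 + (10022/5 - 949)/3 = 7/3 + (1/3)*(5277/5) = 7/3 + 1759/5 = 5312/15 ≈ 354.13)
(32698 + s) + (B(-38, 130)/15814 - 14356/2049) = (32698 + 5312/15) + ((-36 - 38)/15814 - 14356/2049) = 495782/15 + (-74*1/15814 - 14356*1/2049) = 495782/15 + (-37/7907 - 14356/2049) = 495782/15 - 113588705/16201443 = 2676893327617/81007215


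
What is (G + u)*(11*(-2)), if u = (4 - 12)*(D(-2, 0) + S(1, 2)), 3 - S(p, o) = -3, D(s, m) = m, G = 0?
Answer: 1056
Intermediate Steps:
S(p, o) = 6 (S(p, o) = 3 - 1*(-3) = 3 + 3 = 6)
u = -48 (u = (4 - 12)*(0 + 6) = -8*6 = -48)
(G + u)*(11*(-2)) = (0 - 48)*(11*(-2)) = -48*(-22) = 1056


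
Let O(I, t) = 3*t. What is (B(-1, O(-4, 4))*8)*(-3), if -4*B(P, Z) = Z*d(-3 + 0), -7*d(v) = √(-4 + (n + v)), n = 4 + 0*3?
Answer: -72*I*√3/7 ≈ -17.815*I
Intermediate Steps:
n = 4 (n = 4 + 0 = 4)
d(v) = -√v/7 (d(v) = -√(-4 + (4 + v))/7 = -√v/7)
B(P, Z) = I*Z*√3/28 (B(P, Z) = -Z*(-√(-3 + 0)/7)/4 = -Z*(-I*√3/7)/4 = -(-1)*I*Z*√3/28 = I*Z*√3/28)
(B(-1, O(-4, 4))*8)*(-3) = ((I*(3*4)*√3/28)*8)*(-3) = (((1/28)*I*12*√3)*8)*(-3) = ((3*I*√3/7)*8)*(-3) = (24*I*√3/7)*(-3) = -72*I*√3/7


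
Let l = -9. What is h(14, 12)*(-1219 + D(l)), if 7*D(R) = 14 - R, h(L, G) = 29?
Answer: -246790/7 ≈ -35256.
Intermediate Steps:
D(R) = 2 - R/7 (D(R) = (14 - R)/7 = 2 - R/7)
h(14, 12)*(-1219 + D(l)) = 29*(-1219 + (2 - ⅐*(-9))) = 29*(-1219 + (2 + 9/7)) = 29*(-1219 + 23/7) = 29*(-8510/7) = -246790/7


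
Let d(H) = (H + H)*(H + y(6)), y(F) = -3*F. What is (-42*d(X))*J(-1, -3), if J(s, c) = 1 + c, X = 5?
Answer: -10920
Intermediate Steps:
d(H) = 2*H*(-18 + H) (d(H) = (H + H)*(H - 3*6) = (2*H)*(H - 18) = (2*H)*(-18 + H) = 2*H*(-18 + H))
(-42*d(X))*J(-1, -3) = (-84*5*(-18 + 5))*(1 - 3) = -84*5*(-13)*(-2) = -42*(-130)*(-2) = 5460*(-2) = -10920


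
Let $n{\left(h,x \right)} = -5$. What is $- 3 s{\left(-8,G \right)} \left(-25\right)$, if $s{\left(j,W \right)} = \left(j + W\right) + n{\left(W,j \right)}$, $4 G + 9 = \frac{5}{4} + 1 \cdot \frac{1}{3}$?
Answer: $- \frac{17825}{16} \approx -1114.1$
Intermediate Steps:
$G = - \frac{89}{48}$ ($G = - \frac{9}{4} + \frac{\frac{5}{4} + 1 \cdot \frac{1}{3}}{4} = - \frac{9}{4} + \frac{5 \cdot \frac{1}{4} + 1 \cdot \frac{1}{3}}{4} = - \frac{9}{4} + \frac{\frac{5}{4} + \frac{1}{3}}{4} = - \frac{9}{4} + \frac{1}{4} \cdot \frac{19}{12} = - \frac{9}{4} + \frac{19}{48} = - \frac{89}{48} \approx -1.8542$)
$s{\left(j,W \right)} = -5 + W + j$ ($s{\left(j,W \right)} = \left(j + W\right) - 5 = \left(W + j\right) - 5 = -5 + W + j$)
$- 3 s{\left(-8,G \right)} \left(-25\right) = - 3 \left(-5 - \frac{89}{48} - 8\right) \left(-25\right) = \left(-3\right) \left(- \frac{713}{48}\right) \left(-25\right) = \frac{713}{16} \left(-25\right) = - \frac{17825}{16}$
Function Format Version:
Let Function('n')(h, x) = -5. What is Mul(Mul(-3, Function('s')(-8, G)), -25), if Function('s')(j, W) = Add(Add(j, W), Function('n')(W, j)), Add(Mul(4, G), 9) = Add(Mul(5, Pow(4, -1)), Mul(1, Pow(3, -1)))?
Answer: Rational(-17825, 16) ≈ -1114.1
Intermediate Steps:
G = Rational(-89, 48) (G = Add(Rational(-9, 4), Mul(Rational(1, 4), Add(Mul(5, Pow(4, -1)), Mul(1, Pow(3, -1))))) = Add(Rational(-9, 4), Mul(Rational(1, 4), Add(Mul(5, Rational(1, 4)), Mul(1, Rational(1, 3))))) = Add(Rational(-9, 4), Mul(Rational(1, 4), Add(Rational(5, 4), Rational(1, 3)))) = Add(Rational(-9, 4), Mul(Rational(1, 4), Rational(19, 12))) = Add(Rational(-9, 4), Rational(19, 48)) = Rational(-89, 48) ≈ -1.8542)
Function('s')(j, W) = Add(-5, W, j) (Function('s')(j, W) = Add(Add(j, W), -5) = Add(Add(W, j), -5) = Add(-5, W, j))
Mul(Mul(-3, Function('s')(-8, G)), -25) = Mul(Mul(-3, Add(-5, Rational(-89, 48), -8)), -25) = Mul(Mul(-3, Rational(-713, 48)), -25) = Mul(Rational(713, 16), -25) = Rational(-17825, 16)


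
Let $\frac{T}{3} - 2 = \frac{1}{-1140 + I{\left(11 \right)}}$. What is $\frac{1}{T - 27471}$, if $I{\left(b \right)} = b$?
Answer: $- \frac{1129}{31007988} \approx -3.641 \cdot 10^{-5}$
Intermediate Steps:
$T = \frac{6771}{1129}$ ($T = 6 + \frac{3}{-1140 + 11} = 6 + \frac{3}{-1129} = 6 + 3 \left(- \frac{1}{1129}\right) = 6 - \frac{3}{1129} = \frac{6771}{1129} \approx 5.9973$)
$\frac{1}{T - 27471} = \frac{1}{\frac{6771}{1129} - 27471} = \frac{1}{- \frac{31007988}{1129}} = - \frac{1129}{31007988}$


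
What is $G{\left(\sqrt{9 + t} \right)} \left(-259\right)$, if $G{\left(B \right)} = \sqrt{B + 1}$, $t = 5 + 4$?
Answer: $- 259 \sqrt{1 + 3 \sqrt{2}} \approx -593.03$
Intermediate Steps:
$t = 9$
$G{\left(B \right)} = \sqrt{1 + B}$
$G{\left(\sqrt{9 + t} \right)} \left(-259\right) = \sqrt{1 + \sqrt{9 + 9}} \left(-259\right) = \sqrt{1 + \sqrt{18}} \left(-259\right) = \sqrt{1 + 3 \sqrt{2}} \left(-259\right) = - 259 \sqrt{1 + 3 \sqrt{2}}$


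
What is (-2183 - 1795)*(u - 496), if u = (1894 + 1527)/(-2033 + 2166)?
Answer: 248811966/133 ≈ 1.8708e+6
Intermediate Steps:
u = 3421/133 ≈ 25.722
(-2183 - 1795)*(u - 496) = (-2183 - 1795)*(3421/133 - 496) = -3978*(-62547/133) = 248811966/133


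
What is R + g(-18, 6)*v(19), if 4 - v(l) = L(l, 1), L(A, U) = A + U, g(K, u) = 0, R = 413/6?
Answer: 413/6 ≈ 68.833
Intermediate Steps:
R = 413/6 (R = 413*(⅙) = 413/6 ≈ 68.833)
v(l) = 3 - l (v(l) = 4 - (l + 1) = 4 - (1 + l) = 4 + (-1 - l) = 3 - l)
R + g(-18, 6)*v(19) = 413/6 + 0*(3 - 1*19) = 413/6 + 0*(3 - 19) = 413/6 + 0*(-16) = 413/6 + 0 = 413/6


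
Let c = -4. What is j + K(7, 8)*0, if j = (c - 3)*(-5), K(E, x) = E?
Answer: 35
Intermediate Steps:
j = 35 (j = (-4 - 3)*(-5) = -7*(-5) = 35)
j + K(7, 8)*0 = 35 + 7*0 = 35 + 0 = 35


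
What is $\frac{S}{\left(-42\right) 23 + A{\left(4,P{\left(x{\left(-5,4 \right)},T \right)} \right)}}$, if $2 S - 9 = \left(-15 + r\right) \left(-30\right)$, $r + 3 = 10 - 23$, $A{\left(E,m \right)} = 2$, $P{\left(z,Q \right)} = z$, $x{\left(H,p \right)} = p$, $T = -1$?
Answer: $- \frac{939}{1928} \approx -0.48703$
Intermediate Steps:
$r = -16$ ($r = -3 + \left(10 - 23\right) = -3 - 13 = -16$)
$S = \frac{939}{2}$ ($S = \frac{9}{2} + \frac{\left(-15 - 16\right) \left(-30\right)}{2} = \frac{9}{2} + \frac{\left(-31\right) \left(-30\right)}{2} = \frac{9}{2} + \frac{1}{2} \cdot 930 = \frac{9}{2} + 465 = \frac{939}{2} \approx 469.5$)
$\frac{S}{\left(-42\right) 23 + A{\left(4,P{\left(x{\left(-5,4 \right)},T \right)} \right)}} = \frac{939}{2 \left(\left(-42\right) 23 + 2\right)} = \frac{939}{2 \left(-966 + 2\right)} = \frac{939}{2 \left(-964\right)} = \frac{939}{2} \left(- \frac{1}{964}\right) = - \frac{939}{1928}$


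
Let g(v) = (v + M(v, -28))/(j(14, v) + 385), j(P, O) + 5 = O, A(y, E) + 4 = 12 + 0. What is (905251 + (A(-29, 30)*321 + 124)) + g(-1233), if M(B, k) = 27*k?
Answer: 774477368/853 ≈ 9.0795e+5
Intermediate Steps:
A(y, E) = 8 (A(y, E) = -4 + (12 + 0) = -4 + 12 = 8)
j(P, O) = -5 + O
g(v) = (-756 + v)/(380 + v) (g(v) = (v + 27*(-28))/((-5 + v) + 385) = (v - 756)/(380 + v) = (-756 + v)/(380 + v))
(905251 + (A(-29, 30)*321 + 124)) + g(-1233) = (905251 + (8*321 + 124)) + (-756 - 1233)/(380 - 1233) = (905251 + (2568 + 124)) - 1989/(-853) = (905251 + 2692) - 1/853*(-1989) = 907943 + 1989/853 = 774477368/853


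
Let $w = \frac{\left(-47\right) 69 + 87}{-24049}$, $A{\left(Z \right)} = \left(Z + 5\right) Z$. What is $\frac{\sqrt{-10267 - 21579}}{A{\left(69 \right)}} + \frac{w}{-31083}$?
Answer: $- \frac{1052}{249171689} + \frac{i \sqrt{31846}}{5106} \approx -4.222 \cdot 10^{-6} + 0.03495 i$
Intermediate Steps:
$A{\left(Z \right)} = Z \left(5 + Z\right)$ ($A{\left(Z \right)} = \left(5 + Z\right) Z = Z \left(5 + Z\right)$)
$w = \frac{3156}{24049}$ ($w = \left(-3243 + 87\right) \left(- \frac{1}{24049}\right) = \left(-3156\right) \left(- \frac{1}{24049}\right) = \frac{3156}{24049} \approx 0.13123$)
$\frac{\sqrt{-10267 - 21579}}{A{\left(69 \right)}} + \frac{w}{-31083} = \frac{\sqrt{-10267 - 21579}}{69 \left(5 + 69\right)} + \frac{3156}{24049 \left(-31083\right)} = \frac{\sqrt{-31846}}{69 \cdot 74} + \frac{3156}{24049} \left(- \frac{1}{31083}\right) = \frac{i \sqrt{31846}}{5106} - \frac{1052}{249171689} = - \frac{1052}{249171689} + \frac{i \sqrt{31846}}{5106}$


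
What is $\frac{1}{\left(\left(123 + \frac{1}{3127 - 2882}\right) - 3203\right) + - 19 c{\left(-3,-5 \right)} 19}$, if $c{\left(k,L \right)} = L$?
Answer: $- \frac{245}{312374} \approx -0.00078432$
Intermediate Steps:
$\frac{1}{\left(\left(123 + \frac{1}{3127 - 2882}\right) - 3203\right) + - 19 c{\left(-3,-5 \right)} 19} = \frac{1}{\left(\left(123 + \frac{1}{3127 - 2882}\right) - 3203\right) + \left(-19\right) \left(-5\right) 19} = \frac{1}{\left(\left(123 + \frac{1}{245}\right) - 3203\right) + 95 \cdot 19} = \frac{1}{\left(\left(123 + \frac{1}{245}\right) - 3203\right) + 1805} = \frac{1}{\left(\frac{30136}{245} - 3203\right) + 1805} = \frac{1}{- \frac{754599}{245} + 1805} = \frac{1}{- \frac{312374}{245}} = - \frac{245}{312374}$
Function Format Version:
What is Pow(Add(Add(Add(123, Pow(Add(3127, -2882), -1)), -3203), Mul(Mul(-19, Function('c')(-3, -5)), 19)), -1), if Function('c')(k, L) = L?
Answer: Rational(-245, 312374) ≈ -0.00078432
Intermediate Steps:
Pow(Add(Add(Add(123, Pow(Add(3127, -2882), -1)), -3203), Mul(Mul(-19, Function('c')(-3, -5)), 19)), -1) = Pow(Add(Add(Add(123, Pow(Add(3127, -2882), -1)), -3203), Mul(Mul(-19, -5), 19)), -1) = Pow(Add(Add(Add(123, Pow(245, -1)), -3203), Mul(95, 19)), -1) = Pow(Add(Add(Add(123, Rational(1, 245)), -3203), 1805), -1) = Pow(Add(Add(Rational(30136, 245), -3203), 1805), -1) = Pow(Add(Rational(-754599, 245), 1805), -1) = Pow(Rational(-312374, 245), -1) = Rational(-245, 312374)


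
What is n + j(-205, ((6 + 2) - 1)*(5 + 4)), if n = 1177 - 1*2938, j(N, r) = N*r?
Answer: -14676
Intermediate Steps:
n = -1761 (n = 1177 - 2938 = -1761)
n + j(-205, ((6 + 2) - 1)*(5 + 4)) = -1761 - 205*((6 + 2) - 1)*(5 + 4) = -1761 - 205*(8 - 1)*9 = -1761 - 1435*9 = -1761 - 205*63 = -1761 - 12915 = -14676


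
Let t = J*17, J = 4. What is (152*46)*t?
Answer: 475456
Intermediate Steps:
t = 68 (t = 4*17 = 68)
(152*46)*t = (152*46)*68 = 6992*68 = 475456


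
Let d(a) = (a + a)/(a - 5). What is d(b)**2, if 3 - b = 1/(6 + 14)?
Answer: 13924/1681 ≈ 8.2832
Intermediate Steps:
b = 59/20 (b = 3 - 1/(6 + 14) = 3 - 1/20 = 59/20 ≈ 2.9500)
d(a) = 2*a/(-5 + a) (d(a) = (2*a)/(-5 + a) = 2*a/(-5 + a))
d(b)**2 = (2*(59/20)/(-5 + 59/20))**2 = (2*(59/20)/(-41/20))**2 = (2*(59/20)*(-20/41))**2 = (-118/41)**2 = 13924/1681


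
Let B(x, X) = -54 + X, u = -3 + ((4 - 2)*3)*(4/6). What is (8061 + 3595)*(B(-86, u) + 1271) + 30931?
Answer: 14227939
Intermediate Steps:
u = 1 (u = -3 + (2*3)*(4*(⅙)) = -3 + 6*(⅔) = -3 + 4 = 1)
(8061 + 3595)*(B(-86, u) + 1271) + 30931 = (8061 + 3595)*((-54 + 1) + 1271) + 30931 = 11656*(-53 + 1271) + 30931 = 11656*1218 + 30931 = 14197008 + 30931 = 14227939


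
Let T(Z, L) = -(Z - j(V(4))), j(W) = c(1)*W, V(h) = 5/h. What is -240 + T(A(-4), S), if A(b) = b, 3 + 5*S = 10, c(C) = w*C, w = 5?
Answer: -919/4 ≈ -229.75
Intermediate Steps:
c(C) = 5*C
S = 7/5 (S = -3/5 + (1/5)*10 = -3/5 + 2 = 7/5 ≈ 1.4000)
j(W) = 5*W (j(W) = (5*1)*W = 5*W)
T(Z, L) = 25/4 - Z (T(Z, L) = -(Z - 5*5/4) = -(Z - 1*25/4) = -(Z - 25/4) = -(-25/4 + Z) = 25/4 - Z)
-240 + T(A(-4), S) = -240 + (25/4 - 1*(-4)) = -240 + (25/4 + 4) = -240 + 41/4 = -919/4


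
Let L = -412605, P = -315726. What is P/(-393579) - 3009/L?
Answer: 4868681683/6014543085 ≈ 0.80948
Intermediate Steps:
P/(-393579) - 3009/L = -315726/(-393579) - 3009/(-412605) = -315726*(-1/393579) - 3009*(-1/412605) = 105242/131193 + 1003/137535 = 4868681683/6014543085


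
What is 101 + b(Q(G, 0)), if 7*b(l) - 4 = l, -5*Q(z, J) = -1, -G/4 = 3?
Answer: 508/5 ≈ 101.60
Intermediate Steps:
G = -12 (G = -4*3 = -12)
Q(z, J) = ⅕ (Q(z, J) = -⅕*(-1) = ⅕)
b(l) = 4/7 + l/7
101 + b(Q(G, 0)) = 101 + (4/7 + (⅐)*(⅕)) = 101 + (4/7 + 1/35) = 101 + ⅗ = 508/5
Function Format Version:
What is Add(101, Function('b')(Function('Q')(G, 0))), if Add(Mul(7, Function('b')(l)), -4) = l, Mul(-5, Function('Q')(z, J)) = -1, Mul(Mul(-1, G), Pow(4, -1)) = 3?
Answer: Rational(508, 5) ≈ 101.60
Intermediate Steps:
G = -12 (G = Mul(-4, 3) = -12)
Function('Q')(z, J) = Rational(1, 5) (Function('Q')(z, J) = Mul(Rational(-1, 5), -1) = Rational(1, 5))
Function('b')(l) = Add(Rational(4, 7), Mul(Rational(1, 7), l))
Add(101, Function('b')(Function('Q')(G, 0))) = Add(101, Add(Rational(4, 7), Mul(Rational(1, 7), Rational(1, 5)))) = Add(101, Add(Rational(4, 7), Rational(1, 35))) = Add(101, Rational(3, 5)) = Rational(508, 5)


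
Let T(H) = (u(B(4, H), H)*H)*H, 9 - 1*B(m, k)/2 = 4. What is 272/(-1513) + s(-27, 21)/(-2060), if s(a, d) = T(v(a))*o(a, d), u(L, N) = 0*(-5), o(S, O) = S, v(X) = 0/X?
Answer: -16/89 ≈ -0.17978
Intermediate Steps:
B(m, k) = 10 (B(m, k) = 18 - 2*4 = 18 - 8 = 10)
v(X) = 0
u(L, N) = 0
T(H) = 0 (T(H) = (0*H)*H = 0*H = 0)
s(a, d) = 0 (s(a, d) = 0*a = 0)
272/(-1513) + s(-27, 21)/(-2060) = 272/(-1513) + 0/(-2060) = 272*(-1/1513) + 0*(-1/2060) = -16/89 + 0 = -16/89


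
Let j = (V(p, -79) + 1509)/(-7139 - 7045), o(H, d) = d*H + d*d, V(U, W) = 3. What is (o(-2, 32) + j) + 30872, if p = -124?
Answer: 6270883/197 ≈ 31832.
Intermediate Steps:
o(H, d) = d² + H*d (o(H, d) = H*d + d² = d² + H*d)
j = -21/197 (j = (3 + 1509)/(-7139 - 7045) = 1512/(-14184) = 1512*(-1/14184) = -21/197 ≈ -0.10660)
(o(-2, 32) + j) + 30872 = (32*(-2 + 32) - 21/197) + 30872 = (32*30 - 21/197) + 30872 = (960 - 21/197) + 30872 = 189099/197 + 30872 = 6270883/197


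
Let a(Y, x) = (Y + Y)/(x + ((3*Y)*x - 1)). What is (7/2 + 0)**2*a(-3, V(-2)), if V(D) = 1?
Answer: 49/6 ≈ 8.1667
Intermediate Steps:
a(Y, x) = 2*Y/(-1 + x + 3*Y*x) (a(Y, x) = (2*Y)/(x + (3*Y*x - 1)) = (2*Y)/(x + (-1 + 3*Y*x)) = (2*Y)/(-1 + x + 3*Y*x) = 2*Y/(-1 + x + 3*Y*x))
(7/2 + 0)**2*a(-3, V(-2)) = (7/2 + 0)**2*(2*(-3)/(-1 + 1 + 3*(-3)*1)) = (7*(1/2) + 0)**2*(2*(-3)/(-1 + 1 - 9)) = (7/2 + 0)**2*(2*(-3)/(-9)) = (7/2)**2*(2*(-3)*(-1/9)) = (49/4)*(2/3) = 49/6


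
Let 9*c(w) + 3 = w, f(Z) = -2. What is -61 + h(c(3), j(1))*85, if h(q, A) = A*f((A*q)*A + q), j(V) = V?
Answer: -231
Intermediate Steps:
c(w) = -⅓ + w/9
h(q, A) = -2*A (h(q, A) = A*(-2) = -2*A)
-61 + h(c(3), j(1))*85 = -61 - 2*1*85 = -61 - 2*85 = -61 - 170 = -231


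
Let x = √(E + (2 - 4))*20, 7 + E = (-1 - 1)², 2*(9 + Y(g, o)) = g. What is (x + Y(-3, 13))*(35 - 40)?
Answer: 105/2 - 100*I*√5 ≈ 52.5 - 223.61*I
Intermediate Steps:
Y(g, o) = -9 + g/2
E = -3 (E = -7 + (-1 - 1)² = -7 + (-2)² = -7 + 4 = -3)
x = 20*I*√5 (x = √(-3 + (2 - 4))*20 = √(-3 - 2)*20 = √(-5)*20 = (I*√5)*20 = 20*I*√5 ≈ 44.721*I)
(x + Y(-3, 13))*(35 - 40) = (20*I*√5 + (-9 + (½)*(-3)))*(35 - 40) = (20*I*√5 + (-9 - 3/2))*(-5) = (20*I*√5 - 21/2)*(-5) = (-21/2 + 20*I*√5)*(-5) = 105/2 - 100*I*√5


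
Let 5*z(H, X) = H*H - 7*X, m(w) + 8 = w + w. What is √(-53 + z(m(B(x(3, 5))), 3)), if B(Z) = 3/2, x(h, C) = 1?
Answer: 3*I*√145/5 ≈ 7.225*I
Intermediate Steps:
B(Z) = 3/2 (B(Z) = 3*(½) = 3/2)
m(w) = -8 + 2*w (m(w) = -8 + (w + w) = -8 + 2*w)
z(H, X) = -7*X/5 + H²/5 (z(H, X) = (H*H - 7*X)/5 = (H² - 7*X)/5 = -7*X/5 + H²/5)
√(-53 + z(m(B(x(3, 5))), 3)) = √(-53 + (-7/5*3 + (-8 + 2*(3/2))²/5)) = √(-53 + (-21/5 + (-8 + 3)²/5)) = √(-53 + (-21/5 + (⅕)*(-5)²)) = √(-53 + (-21/5 + (⅕)*25)) = √(-53 + (-21/5 + 5)) = √(-53 + ⅘) = √(-261/5) = 3*I*√145/5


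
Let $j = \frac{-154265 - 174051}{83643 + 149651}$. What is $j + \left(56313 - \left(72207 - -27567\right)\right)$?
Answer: $- \frac{5069759425}{116647} \approx -43462.0$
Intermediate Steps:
$j = - \frac{164158}{116647}$ ($j = - \frac{328316}{233294} = \left(-328316\right) \frac{1}{233294} = - \frac{164158}{116647} \approx -1.4073$)
$j + \left(56313 - \left(72207 - -27567\right)\right) = - \frac{164158}{116647} + \left(56313 - \left(72207 - -27567\right)\right) = - \frac{164158}{116647} + \left(56313 - \left(72207 + 27567\right)\right) = - \frac{164158}{116647} + \left(56313 - 99774\right) = - \frac{164158}{116647} - 43461 = - \frac{5069759425}{116647}$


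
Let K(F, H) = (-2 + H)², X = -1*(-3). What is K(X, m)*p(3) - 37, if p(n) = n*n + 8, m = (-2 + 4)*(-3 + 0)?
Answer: 1051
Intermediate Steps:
X = 3
m = -6 (m = 2*(-3) = -6)
p(n) = 8 + n² (p(n) = n² + 8 = 8 + n²)
K(X, m)*p(3) - 37 = (-2 - 6)²*(8 + 3²) - 37 = (-8)²*(8 + 9) - 37 = 64*17 - 37 = 1088 - 37 = 1051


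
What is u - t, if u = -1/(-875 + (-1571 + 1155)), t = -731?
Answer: 943722/1291 ≈ 731.00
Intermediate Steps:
u = 1/1291 (u = -1/(-875 - 416) = -1/(-1291) = -1*(-1/1291) = 1/1291 ≈ 0.00077459)
u - t = 1/1291 - 1*(-731) = 1/1291 + 731 = 943722/1291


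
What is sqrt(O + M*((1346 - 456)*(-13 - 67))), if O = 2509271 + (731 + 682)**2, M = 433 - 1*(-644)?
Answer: 4*I*sqrt(4511035) ≈ 8495.7*I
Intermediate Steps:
M = 1077 (M = 433 + 644 = 1077)
O = 4505840 (O = 2509271 + 1413**2 = 2509271 + 1996569 = 4505840)
sqrt(O + M*((1346 - 456)*(-13 - 67))) = sqrt(4505840 + 1077*((1346 - 456)*(-13 - 67))) = sqrt(4505840 + 1077*(890*(-80))) = sqrt(4505840 + 1077*(-71200)) = sqrt(4505840 - 76682400) = sqrt(-72176560) = 4*I*sqrt(4511035)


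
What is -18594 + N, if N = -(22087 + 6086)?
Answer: -46767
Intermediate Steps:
N = -28173 (N = -1*28173 = -28173)
-18594 + N = -18594 - 28173 = -46767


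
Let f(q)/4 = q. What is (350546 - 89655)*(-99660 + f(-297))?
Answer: -26310335568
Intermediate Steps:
f(q) = 4*q
(350546 - 89655)*(-99660 + f(-297)) = (350546 - 89655)*(-99660 + 4*(-297)) = 260891*(-99660 - 1188) = 260891*(-100848) = -26310335568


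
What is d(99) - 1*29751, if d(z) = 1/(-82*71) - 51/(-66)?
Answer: -952632033/32021 ≈ -29750.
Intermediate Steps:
d(z) = 24738/32021 (d(z) = -1/82*1/71 - 51*(-1/66) = -1/5822 + 17/22 = 24738/32021)
d(99) - 1*29751 = 24738/32021 - 1*29751 = 24738/32021 - 29751 = -952632033/32021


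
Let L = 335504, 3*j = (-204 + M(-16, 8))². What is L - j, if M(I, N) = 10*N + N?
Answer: 993056/3 ≈ 3.3102e+5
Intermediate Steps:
M(I, N) = 11*N
j = 13456/3 (j = (-204 + 11*8)²/3 = (-204 + 88)²/3 = (⅓)*(-116)² = (⅓)*13456 = 13456/3 ≈ 4485.3)
L - j = 335504 - 1*13456/3 = 335504 - 13456/3 = 993056/3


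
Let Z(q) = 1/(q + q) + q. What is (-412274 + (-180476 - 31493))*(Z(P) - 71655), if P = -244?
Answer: 21902634983259/488 ≈ 4.4882e+10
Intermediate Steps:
Z(q) = q + 1/(2*q) (Z(q) = 1/(2*q) + q = q + 1/(2*q))
(-412274 + (-180476 - 31493))*(Z(P) - 71655) = (-412274 + (-180476 - 31493))*((-244 + (1/2)/(-244)) - 71655) = (-412274 - 211969)*((-244 + (1/2)*(-1/244)) - 71655) = -624243*((-244 - 1/488) - 71655) = -624243*(-119073/488 - 71655) = -624243*(-35086713/488) = 21902634983259/488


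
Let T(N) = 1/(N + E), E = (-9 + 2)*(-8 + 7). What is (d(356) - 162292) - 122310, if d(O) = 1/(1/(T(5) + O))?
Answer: -3410951/12 ≈ -2.8425e+5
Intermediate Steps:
E = 7 (E = -7*(-1) = 7)
T(N) = 1/(7 + N) (T(N) = 1/(N + 7) = 1/(7 + N))
d(O) = 1/12 + O (d(O) = 1/(1/(1/(7 + 5) + O)) = 1/(1/(1/12 + O)) = 1/12 + O)
(d(356) - 162292) - 122310 = ((1/12 + 356) - 162292) - 122310 = (4273/12 - 162292) - 122310 = -1943231/12 - 122310 = -3410951/12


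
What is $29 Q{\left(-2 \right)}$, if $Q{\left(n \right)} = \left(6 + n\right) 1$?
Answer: $116$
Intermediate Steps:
$Q{\left(n \right)} = 6 + n$
$29 Q{\left(-2 \right)} = 29 \left(6 - 2\right) = 29 \cdot 4 = 116$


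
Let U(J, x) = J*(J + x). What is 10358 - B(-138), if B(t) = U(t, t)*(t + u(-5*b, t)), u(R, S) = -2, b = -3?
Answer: 5342678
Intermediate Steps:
B(t) = 2*t**2*(-2 + t) (B(t) = (t*(t + t))*(t - 2) = (t*(2*t))*(-2 + t) = (2*t**2)*(-2 + t) = 2*t**2*(-2 + t))
10358 - B(-138) = 10358 - 2*(-138)**2*(-2 - 138) = 10358 - 2*19044*(-140) = 10358 - 1*(-5332320) = 10358 + 5332320 = 5342678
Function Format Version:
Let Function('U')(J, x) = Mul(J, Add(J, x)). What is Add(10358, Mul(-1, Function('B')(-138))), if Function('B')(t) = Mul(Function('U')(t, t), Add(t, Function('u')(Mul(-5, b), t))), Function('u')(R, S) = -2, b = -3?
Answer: 5342678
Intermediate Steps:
Function('B')(t) = Mul(2, Pow(t, 2), Add(-2, t)) (Function('B')(t) = Mul(Mul(t, Add(t, t)), Add(t, -2)) = Mul(Mul(t, Mul(2, t)), Add(-2, t)) = Mul(Mul(2, Pow(t, 2)), Add(-2, t)) = Mul(2, Pow(t, 2), Add(-2, t)))
Add(10358, Mul(-1, Function('B')(-138))) = Add(10358, Mul(-1, Mul(2, Pow(-138, 2), Add(-2, -138)))) = Add(10358, Mul(-1, Mul(2, 19044, -140))) = Add(10358, Mul(-1, -5332320)) = Add(10358, 5332320) = 5342678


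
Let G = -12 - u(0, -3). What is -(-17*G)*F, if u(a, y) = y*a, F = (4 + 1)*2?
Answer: -2040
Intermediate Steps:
F = 10 (F = 5*2 = 10)
u(a, y) = a*y
G = -12 (G = -12 - 0*(-3) = -12 - 1*0 = -12 + 0 = -12)
-(-17*G)*F = -(-17*(-12))*10 = -204*10 = -1*2040 = -2040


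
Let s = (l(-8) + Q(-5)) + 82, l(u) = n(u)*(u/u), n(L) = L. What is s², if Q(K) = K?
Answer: 4761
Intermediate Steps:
l(u) = u (l(u) = u*(u/u) = u*1 = u)
s = 69 (s = (-8 - 5) + 82 = -13 + 82 = 69)
s² = 69² = 4761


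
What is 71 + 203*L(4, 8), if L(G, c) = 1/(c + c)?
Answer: 1339/16 ≈ 83.688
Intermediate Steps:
L(G, c) = 1/(2*c)
71 + 203*L(4, 8) = 71 + 203*((1/2)/8) = 71 + 203*((1/2)*(1/8)) = 71 + 203*(1/16) = 71 + 203/16 = 1339/16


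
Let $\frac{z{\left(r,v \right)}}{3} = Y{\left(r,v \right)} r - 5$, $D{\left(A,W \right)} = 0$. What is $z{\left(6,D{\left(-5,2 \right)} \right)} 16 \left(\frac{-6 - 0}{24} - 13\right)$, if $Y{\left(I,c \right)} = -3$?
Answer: $14628$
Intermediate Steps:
$z{\left(r,v \right)} = -15 - 9 r$ ($z{\left(r,v \right)} = 3 \left(- 3 r - 5\right) = 3 \left(-5 - 3 r\right) = -15 - 9 r$)
$z{\left(6,D{\left(-5,2 \right)} \right)} 16 \left(\frac{-6 - 0}{24} - 13\right) = \left(-15 - 54\right) 16 \left(\frac{-6 - 0}{24} - 13\right) = \left(-15 - 54\right) 16 \left(\left(-6 + 0\right) \frac{1}{24} - 13\right) = \left(-69\right) 16 \left(\left(-6\right) \frac{1}{24} - 13\right) = - 1104 \left(- \frac{1}{4} - 13\right) = \left(-1104\right) \left(- \frac{53}{4}\right) = 14628$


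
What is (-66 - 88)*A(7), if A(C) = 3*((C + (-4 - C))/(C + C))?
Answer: 132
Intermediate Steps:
A(C) = -6/C (A(C) = 3*(-4*1/(2*C)) = 3*(-2/C) = -6/C)
(-66 - 88)*A(7) = (-66 - 88)*(-6/7) = -(-924)/7 = -154*(-6/7) = 132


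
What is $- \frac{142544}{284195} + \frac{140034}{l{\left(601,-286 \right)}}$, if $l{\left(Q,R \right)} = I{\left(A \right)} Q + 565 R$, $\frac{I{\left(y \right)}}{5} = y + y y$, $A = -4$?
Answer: $- \frac{1153810219}{713499967} \approx -1.6171$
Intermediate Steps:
$I{\left(y \right)} = 5 y + 5 y^{2}$ ($I{\left(y \right)} = 5 \left(y + y y\right) = 5 \left(y + y^{2}\right) = 5 y + 5 y^{2}$)
$l{\left(Q,R \right)} = 60 Q + 565 R$ ($l{\left(Q,R \right)} = 5 \left(-4\right) \left(1 - 4\right) Q + 565 R = 5 \left(-4\right) \left(-3\right) Q + 565 R = 60 Q + 565 R$)
$- \frac{142544}{284195} + \frac{140034}{l{\left(601,-286 \right)}} = - \frac{142544}{284195} + \frac{140034}{60 \cdot 601 + 565 \left(-286\right)} = \left(-142544\right) \frac{1}{284195} + \frac{140034}{36060 - 161590} = - \frac{142544}{284195} + \frac{140034}{-125530} = - \frac{142544}{284195} + 140034 \left(- \frac{1}{125530}\right) = - \frac{142544}{284195} - \frac{70017}{62765} = - \frac{1153810219}{713499967}$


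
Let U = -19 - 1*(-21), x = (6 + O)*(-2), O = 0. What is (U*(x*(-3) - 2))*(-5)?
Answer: -340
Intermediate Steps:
x = -12 (x = (6 + 0)*(-2) = 6*(-2) = -12)
U = 2 (U = -19 + 21 = 2)
(U*(x*(-3) - 2))*(-5) = (2*(-12*(-3) - 2))*(-5) = (2*(36 - 2))*(-5) = (2*34)*(-5) = 68*(-5) = -340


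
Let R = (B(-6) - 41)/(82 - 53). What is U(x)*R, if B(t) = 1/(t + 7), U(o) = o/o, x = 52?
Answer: -40/29 ≈ -1.3793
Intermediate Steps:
U(o) = 1
B(t) = 1/(7 + t)
R = -40/29 (R = (1/(7 - 6) - 41)/(82 - 53) = (1/1 - 41)/29 = (1 - 41)*(1/29) = -40*1/29 = -40/29 ≈ -1.3793)
U(x)*R = 1*(-40/29) = -40/29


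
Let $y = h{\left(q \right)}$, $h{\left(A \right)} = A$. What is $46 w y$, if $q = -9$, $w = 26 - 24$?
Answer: $-828$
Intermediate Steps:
$w = 2$ ($w = 26 - 24 = 2$)
$y = -9$
$46 w y = 46 \cdot 2 \left(-9\right) = 92 \left(-9\right) = -828$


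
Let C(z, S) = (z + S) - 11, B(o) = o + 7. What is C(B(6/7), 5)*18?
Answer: 234/7 ≈ 33.429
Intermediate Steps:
B(o) = 7 + o
C(z, S) = -11 + S + z (C(z, S) = (S + z) - 11 = -11 + S + z)
C(B(6/7), 5)*18 = (-11 + 5 + (7 + 6/7))*18 = (-11 + 5 + 55/7)*18 = (13/7)*18 = 234/7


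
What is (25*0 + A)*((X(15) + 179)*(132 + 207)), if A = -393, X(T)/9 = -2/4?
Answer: -46496223/2 ≈ -2.3248e+7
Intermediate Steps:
X(T) = -9/2 (X(T) = 9*(-2/4) = 9*(-2*¼) = 9*(-½) = -9/2)
(25*0 + A)*((X(15) + 179)*(132 + 207)) = (25*0 - 393)*((-9/2 + 179)*(132 + 207)) = (0 - 393)*((349/2)*339) = -393*118311/2 = -46496223/2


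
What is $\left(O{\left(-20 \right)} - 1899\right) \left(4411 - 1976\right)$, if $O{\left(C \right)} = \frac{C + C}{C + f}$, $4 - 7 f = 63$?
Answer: $- \frac{919507135}{199} \approx -4.6206 \cdot 10^{6}$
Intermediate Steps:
$f = - \frac{59}{7}$ ($f = \frac{4}{7} - 9 = - \frac{59}{7} \approx -8.4286$)
$O{\left(C \right)} = \frac{2 C}{- \frac{59}{7} + C}$ ($O{\left(C \right)} = \frac{C + C}{C - \frac{59}{7}} = \frac{2 C}{- \frac{59}{7} + C}$)
$\left(O{\left(-20 \right)} - 1899\right) \left(4411 - 1976\right) = \left(14 \left(-20\right) \frac{1}{-59 + 7 \left(-20\right)} - 1899\right) \left(4411 - 1976\right) = \left(14 \left(-20\right) \frac{1}{-59 - 140} - 1899\right) 2435 = \left(14 \left(-20\right) \frac{1}{-199} - 1899\right) 2435 = \left(14 \left(-20\right) \left(- \frac{1}{199}\right) - 1899\right) 2435 = \left(\frac{280}{199} - 1899\right) 2435 = \left(- \frac{377621}{199}\right) 2435 = - \frac{919507135}{199}$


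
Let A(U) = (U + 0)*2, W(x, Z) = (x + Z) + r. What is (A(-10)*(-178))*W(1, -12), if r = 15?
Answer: 14240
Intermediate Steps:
W(x, Z) = 15 + Z + x (W(x, Z) = (x + Z) + 15 = (Z + x) + 15 = 15 + Z + x)
A(U) = 2*U (A(U) = U*2 = 2*U)
(A(-10)*(-178))*W(1, -12) = ((2*(-10))*(-178))*(15 - 12 + 1) = -20*(-178)*4 = 3560*4 = 14240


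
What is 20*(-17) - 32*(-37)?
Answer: 844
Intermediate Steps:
20*(-17) - 32*(-37) = -340 - 1*(-1184) = -340 + 1184 = 844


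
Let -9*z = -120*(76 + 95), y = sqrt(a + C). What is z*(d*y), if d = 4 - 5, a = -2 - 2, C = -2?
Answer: -2280*I*sqrt(6) ≈ -5584.8*I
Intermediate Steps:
a = -4
y = I*sqrt(6) (y = sqrt(-4 - 2) = sqrt(-6) = I*sqrt(6) ≈ 2.4495*I)
d = -1
z = 2280 (z = -(-40)*(76 + 95)/3 = -(-40)*171/3 = -1/9*(-20520) = 2280)
z*(d*y) = 2280*(-I*sqrt(6)) = -2280*I*sqrt(6)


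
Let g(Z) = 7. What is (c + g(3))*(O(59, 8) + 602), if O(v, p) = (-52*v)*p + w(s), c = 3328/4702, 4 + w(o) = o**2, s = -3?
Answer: -433762377/2351 ≈ -1.8450e+5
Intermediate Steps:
w(o) = -4 + o**2
c = 1664/2351 (c = 3328*(1/4702) = 1664/2351 ≈ 0.70778)
O(v, p) = 5 - 52*p*v (O(v, p) = (-52*v)*p + (-4 + (-3)**2) = -52*p*v + (-4 + 9) = -52*p*v + 5 = 5 - 52*p*v)
(c + g(3))*(O(59, 8) + 602) = (1664/2351 + 7)*((5 - 52*8*59) + 602) = 18121*((5 - 24544) + 602)/2351 = 18121*(-24539 + 602)/2351 = (18121/2351)*(-23937) = -433762377/2351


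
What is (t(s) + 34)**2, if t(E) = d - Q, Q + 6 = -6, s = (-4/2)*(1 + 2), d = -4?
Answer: 1764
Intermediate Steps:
s = -6 (s = -4*1/2*3 = -2*3 = -6)
Q = -12 (Q = -6 - 6 = -12)
t(E) = 8 (t(E) = -4 - 1*(-12) = -4 + 12 = 8)
(t(s) + 34)**2 = (8 + 34)**2 = 42**2 = 1764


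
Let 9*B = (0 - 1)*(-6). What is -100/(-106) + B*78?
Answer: 2806/53 ≈ 52.943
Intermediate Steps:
B = ⅔ (B = ((0 - 1)*(-6))/9 = (-1*(-6))/9 = (⅑)*6 = ⅔ ≈ 0.66667)
-100/(-106) + B*78 = -100/(-106) + (⅔)*78 = -100*(-1/106) + 52 = 50/53 + 52 = 2806/53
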